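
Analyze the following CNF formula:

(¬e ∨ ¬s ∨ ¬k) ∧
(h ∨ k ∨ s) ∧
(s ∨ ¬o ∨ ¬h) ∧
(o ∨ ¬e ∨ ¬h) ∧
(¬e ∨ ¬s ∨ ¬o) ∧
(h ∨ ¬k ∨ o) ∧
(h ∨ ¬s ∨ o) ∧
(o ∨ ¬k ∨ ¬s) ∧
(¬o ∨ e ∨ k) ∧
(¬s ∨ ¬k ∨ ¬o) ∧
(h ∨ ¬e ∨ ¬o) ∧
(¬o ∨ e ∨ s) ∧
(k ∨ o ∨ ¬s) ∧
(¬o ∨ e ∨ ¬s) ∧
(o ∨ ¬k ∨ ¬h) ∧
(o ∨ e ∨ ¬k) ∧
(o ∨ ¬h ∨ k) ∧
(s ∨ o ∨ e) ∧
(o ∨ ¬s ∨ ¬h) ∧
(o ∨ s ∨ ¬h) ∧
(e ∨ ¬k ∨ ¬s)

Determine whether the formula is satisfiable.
No

No, the formula is not satisfiable.

No assignment of truth values to the variables can make all 21 clauses true simultaneously.

The formula is UNSAT (unsatisfiable).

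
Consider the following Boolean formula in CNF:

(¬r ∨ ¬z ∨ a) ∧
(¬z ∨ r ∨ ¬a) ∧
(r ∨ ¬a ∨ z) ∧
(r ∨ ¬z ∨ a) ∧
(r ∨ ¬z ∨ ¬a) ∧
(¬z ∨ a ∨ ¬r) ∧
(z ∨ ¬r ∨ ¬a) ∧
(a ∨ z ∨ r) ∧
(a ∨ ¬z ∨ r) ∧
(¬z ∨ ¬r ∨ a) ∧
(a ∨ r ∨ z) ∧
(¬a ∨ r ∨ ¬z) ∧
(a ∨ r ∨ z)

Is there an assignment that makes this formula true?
Yes

Yes, the formula is satisfiable.

One satisfying assignment is: a=False, r=True, z=False

Verification: With this assignment, all 13 clauses evaluate to true.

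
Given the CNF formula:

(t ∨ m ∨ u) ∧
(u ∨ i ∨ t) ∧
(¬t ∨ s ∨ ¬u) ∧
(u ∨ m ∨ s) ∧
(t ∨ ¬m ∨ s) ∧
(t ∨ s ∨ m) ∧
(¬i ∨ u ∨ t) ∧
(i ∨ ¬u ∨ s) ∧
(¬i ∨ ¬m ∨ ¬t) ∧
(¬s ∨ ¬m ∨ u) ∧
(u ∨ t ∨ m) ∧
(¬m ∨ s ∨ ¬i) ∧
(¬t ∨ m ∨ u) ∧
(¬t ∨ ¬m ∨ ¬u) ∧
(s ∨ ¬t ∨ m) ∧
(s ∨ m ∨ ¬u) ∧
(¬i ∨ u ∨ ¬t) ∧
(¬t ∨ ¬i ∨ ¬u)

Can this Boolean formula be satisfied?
Yes

Yes, the formula is satisfiable.

One satisfying assignment is: m=True, s=False, u=False, i=False, t=True

Verification: With this assignment, all 18 clauses evaluate to true.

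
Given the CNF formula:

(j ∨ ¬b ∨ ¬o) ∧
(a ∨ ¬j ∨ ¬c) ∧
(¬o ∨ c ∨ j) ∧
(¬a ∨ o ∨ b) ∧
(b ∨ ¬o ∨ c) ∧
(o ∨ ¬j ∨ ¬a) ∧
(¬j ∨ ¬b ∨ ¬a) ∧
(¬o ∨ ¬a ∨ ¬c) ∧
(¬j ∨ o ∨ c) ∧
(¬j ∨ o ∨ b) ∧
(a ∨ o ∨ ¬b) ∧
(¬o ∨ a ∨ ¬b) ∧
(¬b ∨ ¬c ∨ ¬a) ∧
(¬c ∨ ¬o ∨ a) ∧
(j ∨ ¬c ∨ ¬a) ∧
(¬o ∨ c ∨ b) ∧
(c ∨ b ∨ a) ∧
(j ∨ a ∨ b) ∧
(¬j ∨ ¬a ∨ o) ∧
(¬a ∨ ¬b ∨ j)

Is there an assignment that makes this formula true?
No

No, the formula is not satisfiable.

No assignment of truth values to the variables can make all 20 clauses true simultaneously.

The formula is UNSAT (unsatisfiable).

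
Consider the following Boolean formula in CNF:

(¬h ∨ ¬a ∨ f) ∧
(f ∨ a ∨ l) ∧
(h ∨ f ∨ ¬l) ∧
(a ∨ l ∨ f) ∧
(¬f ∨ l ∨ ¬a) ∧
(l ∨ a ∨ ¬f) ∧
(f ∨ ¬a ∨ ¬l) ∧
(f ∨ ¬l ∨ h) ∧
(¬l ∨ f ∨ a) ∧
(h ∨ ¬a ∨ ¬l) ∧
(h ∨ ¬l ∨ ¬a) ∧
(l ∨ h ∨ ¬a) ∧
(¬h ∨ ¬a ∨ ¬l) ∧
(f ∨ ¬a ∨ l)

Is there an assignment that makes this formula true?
Yes

Yes, the formula is satisfiable.

One satisfying assignment is: a=False, l=True, f=True, h=True

Verification: With this assignment, all 14 clauses evaluate to true.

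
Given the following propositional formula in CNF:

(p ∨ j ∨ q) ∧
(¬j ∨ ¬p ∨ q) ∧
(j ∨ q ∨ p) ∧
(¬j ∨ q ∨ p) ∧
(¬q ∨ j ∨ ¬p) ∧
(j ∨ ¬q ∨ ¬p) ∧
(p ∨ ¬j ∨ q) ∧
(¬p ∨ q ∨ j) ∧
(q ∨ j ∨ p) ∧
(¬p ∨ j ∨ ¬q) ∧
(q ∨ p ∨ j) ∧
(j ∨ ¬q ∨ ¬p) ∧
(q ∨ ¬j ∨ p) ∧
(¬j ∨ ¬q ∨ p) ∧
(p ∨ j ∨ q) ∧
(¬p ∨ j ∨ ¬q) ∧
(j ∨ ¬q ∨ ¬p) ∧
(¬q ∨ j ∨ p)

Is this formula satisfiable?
Yes

Yes, the formula is satisfiable.

One satisfying assignment is: j=True, q=True, p=True

Verification: With this assignment, all 18 clauses evaluate to true.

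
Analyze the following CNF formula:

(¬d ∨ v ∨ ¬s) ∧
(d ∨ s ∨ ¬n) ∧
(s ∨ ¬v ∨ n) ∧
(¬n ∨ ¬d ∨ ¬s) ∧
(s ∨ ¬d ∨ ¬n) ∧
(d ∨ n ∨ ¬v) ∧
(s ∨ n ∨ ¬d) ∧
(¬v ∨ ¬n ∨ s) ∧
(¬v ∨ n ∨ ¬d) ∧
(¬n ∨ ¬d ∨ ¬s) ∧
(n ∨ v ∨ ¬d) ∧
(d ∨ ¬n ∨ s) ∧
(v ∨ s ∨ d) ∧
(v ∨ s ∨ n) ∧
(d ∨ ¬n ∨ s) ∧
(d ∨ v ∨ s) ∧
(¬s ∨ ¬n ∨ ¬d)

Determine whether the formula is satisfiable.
Yes

Yes, the formula is satisfiable.

One satisfying assignment is: v=False, d=False, n=False, s=True

Verification: With this assignment, all 17 clauses evaluate to true.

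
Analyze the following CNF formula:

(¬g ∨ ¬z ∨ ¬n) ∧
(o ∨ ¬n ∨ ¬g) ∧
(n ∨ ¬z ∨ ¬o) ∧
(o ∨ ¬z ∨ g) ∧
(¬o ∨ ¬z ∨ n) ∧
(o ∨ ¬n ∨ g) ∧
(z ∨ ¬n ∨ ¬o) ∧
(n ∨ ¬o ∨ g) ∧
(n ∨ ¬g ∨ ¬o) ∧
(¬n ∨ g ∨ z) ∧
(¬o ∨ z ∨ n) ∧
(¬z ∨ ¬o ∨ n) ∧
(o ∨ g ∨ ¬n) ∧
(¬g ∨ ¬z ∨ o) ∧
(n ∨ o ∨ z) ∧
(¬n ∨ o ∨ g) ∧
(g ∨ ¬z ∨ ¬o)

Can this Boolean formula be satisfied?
No

No, the formula is not satisfiable.

No assignment of truth values to the variables can make all 17 clauses true simultaneously.

The formula is UNSAT (unsatisfiable).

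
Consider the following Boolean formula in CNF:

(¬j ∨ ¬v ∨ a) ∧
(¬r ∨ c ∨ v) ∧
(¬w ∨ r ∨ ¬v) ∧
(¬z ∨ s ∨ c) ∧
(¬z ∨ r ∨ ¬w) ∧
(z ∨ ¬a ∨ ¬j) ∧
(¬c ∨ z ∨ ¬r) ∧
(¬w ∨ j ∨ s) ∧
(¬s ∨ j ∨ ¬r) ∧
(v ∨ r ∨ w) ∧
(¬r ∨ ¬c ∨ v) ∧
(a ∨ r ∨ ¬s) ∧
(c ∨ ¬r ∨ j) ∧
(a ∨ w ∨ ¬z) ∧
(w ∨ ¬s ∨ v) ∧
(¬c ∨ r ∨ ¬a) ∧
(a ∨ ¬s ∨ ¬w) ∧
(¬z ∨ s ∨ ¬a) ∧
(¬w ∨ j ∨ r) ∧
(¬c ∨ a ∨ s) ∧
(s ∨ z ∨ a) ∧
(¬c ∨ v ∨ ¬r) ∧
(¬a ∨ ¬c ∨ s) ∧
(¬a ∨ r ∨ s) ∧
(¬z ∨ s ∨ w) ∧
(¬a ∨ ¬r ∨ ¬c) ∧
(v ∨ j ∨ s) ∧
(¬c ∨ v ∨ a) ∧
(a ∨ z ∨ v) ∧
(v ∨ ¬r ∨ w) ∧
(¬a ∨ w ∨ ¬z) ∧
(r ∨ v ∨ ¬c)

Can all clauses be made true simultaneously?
Yes

Yes, the formula is satisfiable.

One satisfying assignment is: w=False, j=False, s=True, c=False, a=True, z=False, v=True, r=False

Verification: With this assignment, all 32 clauses evaluate to true.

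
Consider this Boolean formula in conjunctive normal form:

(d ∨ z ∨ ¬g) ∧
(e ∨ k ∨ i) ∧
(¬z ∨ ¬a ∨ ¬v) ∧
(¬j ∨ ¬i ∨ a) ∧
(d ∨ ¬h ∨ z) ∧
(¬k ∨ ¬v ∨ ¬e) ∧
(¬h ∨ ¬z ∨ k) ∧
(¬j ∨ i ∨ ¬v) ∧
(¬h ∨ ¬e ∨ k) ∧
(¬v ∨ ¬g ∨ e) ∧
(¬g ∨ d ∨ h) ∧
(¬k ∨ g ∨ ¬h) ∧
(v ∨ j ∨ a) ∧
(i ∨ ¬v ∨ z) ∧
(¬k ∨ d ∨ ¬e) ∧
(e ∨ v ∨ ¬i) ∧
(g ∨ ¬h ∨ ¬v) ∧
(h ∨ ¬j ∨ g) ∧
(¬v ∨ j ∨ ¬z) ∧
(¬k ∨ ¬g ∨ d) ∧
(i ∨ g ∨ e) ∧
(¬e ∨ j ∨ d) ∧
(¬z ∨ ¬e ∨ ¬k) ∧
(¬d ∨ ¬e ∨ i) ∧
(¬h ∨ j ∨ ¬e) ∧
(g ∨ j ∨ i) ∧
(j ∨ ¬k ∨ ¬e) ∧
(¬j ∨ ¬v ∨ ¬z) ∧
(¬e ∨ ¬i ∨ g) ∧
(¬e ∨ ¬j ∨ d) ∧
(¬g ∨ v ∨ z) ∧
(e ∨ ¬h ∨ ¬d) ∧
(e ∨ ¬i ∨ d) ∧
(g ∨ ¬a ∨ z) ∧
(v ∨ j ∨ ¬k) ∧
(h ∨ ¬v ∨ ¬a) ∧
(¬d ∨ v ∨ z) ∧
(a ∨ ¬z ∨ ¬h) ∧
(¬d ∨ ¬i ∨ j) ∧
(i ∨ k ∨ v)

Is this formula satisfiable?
Yes

Yes, the formula is satisfiable.

One satisfying assignment is: h=False, z=True, k=False, g=True, a=True, e=True, v=False, j=True, d=True, i=True

Verification: With this assignment, all 40 clauses evaluate to true.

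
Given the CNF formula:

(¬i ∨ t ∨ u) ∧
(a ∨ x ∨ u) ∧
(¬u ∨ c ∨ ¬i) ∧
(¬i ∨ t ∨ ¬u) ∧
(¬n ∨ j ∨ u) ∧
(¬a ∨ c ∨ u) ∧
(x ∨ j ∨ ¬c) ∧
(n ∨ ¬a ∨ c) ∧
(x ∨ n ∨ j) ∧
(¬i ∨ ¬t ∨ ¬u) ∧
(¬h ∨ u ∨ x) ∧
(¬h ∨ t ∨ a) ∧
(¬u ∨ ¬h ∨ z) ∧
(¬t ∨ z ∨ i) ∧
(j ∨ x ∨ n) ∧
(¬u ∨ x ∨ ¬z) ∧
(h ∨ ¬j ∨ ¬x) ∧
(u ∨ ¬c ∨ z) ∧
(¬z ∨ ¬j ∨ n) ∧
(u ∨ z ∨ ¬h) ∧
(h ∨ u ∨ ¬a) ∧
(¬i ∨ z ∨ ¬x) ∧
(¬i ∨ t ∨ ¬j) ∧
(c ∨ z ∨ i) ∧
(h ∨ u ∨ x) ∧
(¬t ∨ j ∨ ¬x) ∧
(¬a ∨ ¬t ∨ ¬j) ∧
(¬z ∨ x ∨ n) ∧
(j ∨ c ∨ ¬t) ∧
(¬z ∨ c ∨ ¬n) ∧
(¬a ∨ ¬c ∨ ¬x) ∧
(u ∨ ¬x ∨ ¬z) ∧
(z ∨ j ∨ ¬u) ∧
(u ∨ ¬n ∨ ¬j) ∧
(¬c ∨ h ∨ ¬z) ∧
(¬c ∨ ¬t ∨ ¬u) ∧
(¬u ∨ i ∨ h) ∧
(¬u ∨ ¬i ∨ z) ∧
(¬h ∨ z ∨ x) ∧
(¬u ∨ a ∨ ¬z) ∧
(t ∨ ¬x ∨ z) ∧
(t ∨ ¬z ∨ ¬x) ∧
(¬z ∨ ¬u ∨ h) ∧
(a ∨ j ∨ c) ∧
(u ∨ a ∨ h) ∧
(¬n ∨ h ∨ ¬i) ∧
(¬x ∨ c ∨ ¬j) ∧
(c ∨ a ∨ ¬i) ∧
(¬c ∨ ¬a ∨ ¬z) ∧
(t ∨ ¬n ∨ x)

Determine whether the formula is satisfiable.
No

No, the formula is not satisfiable.

No assignment of truth values to the variables can make all 50 clauses true simultaneously.

The formula is UNSAT (unsatisfiable).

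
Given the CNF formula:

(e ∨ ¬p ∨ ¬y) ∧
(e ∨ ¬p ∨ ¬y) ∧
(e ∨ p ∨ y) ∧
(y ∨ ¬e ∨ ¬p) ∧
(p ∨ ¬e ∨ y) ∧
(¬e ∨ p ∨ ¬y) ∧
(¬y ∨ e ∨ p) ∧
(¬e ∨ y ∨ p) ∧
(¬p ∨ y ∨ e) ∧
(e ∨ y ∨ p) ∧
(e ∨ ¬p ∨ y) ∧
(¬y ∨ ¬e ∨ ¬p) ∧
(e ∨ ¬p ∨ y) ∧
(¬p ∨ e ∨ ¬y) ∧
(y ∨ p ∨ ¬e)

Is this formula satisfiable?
No

No, the formula is not satisfiable.

No assignment of truth values to the variables can make all 15 clauses true simultaneously.

The formula is UNSAT (unsatisfiable).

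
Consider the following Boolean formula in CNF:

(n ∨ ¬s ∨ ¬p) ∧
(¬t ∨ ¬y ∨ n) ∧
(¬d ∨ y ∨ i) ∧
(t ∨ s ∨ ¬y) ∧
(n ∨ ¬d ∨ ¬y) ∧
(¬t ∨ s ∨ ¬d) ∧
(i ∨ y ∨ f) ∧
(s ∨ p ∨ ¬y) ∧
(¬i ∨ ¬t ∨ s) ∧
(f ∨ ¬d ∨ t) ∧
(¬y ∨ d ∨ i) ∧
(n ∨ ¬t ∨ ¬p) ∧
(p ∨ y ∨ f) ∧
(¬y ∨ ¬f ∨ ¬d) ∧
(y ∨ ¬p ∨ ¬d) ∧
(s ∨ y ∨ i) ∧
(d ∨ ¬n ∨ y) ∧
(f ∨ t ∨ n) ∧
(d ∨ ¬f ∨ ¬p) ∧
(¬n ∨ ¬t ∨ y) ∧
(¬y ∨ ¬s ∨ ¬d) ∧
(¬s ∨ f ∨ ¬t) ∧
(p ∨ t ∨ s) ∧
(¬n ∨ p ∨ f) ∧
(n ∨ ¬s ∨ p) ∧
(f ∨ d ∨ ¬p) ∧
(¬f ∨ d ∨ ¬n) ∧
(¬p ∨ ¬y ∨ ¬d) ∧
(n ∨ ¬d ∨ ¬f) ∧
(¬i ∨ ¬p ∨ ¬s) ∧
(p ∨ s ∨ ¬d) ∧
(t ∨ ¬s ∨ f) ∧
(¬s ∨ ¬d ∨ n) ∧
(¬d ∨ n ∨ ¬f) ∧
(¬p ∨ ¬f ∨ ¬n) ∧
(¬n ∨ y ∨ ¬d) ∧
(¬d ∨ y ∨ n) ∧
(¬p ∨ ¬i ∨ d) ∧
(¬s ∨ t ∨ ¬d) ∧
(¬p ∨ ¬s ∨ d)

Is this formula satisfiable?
No

No, the formula is not satisfiable.

No assignment of truth values to the variables can make all 40 clauses true simultaneously.

The formula is UNSAT (unsatisfiable).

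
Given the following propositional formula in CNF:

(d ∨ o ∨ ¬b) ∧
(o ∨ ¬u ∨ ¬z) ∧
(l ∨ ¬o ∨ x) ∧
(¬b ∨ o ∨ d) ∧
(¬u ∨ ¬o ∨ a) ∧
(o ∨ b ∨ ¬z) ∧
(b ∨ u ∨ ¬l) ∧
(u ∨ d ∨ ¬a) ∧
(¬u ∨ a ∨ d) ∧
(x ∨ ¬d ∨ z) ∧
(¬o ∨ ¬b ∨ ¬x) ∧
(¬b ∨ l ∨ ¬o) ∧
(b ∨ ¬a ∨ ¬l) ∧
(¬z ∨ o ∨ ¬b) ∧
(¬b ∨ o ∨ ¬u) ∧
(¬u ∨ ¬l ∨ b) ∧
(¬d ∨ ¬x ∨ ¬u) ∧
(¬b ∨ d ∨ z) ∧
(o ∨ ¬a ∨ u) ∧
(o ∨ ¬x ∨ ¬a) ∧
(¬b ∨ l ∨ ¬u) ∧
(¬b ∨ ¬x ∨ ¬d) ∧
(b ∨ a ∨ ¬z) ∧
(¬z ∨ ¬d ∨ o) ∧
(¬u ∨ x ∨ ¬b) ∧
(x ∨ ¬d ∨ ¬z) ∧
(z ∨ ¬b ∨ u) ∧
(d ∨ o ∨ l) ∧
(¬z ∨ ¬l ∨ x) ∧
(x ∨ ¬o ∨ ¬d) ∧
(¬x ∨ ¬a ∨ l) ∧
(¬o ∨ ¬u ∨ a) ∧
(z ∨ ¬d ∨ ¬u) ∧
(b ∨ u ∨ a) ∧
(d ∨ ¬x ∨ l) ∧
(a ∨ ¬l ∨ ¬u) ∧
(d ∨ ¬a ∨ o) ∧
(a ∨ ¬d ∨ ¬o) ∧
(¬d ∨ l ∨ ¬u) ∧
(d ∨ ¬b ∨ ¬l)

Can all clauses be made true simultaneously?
No

No, the formula is not satisfiable.

No assignment of truth values to the variables can make all 40 clauses true simultaneously.

The formula is UNSAT (unsatisfiable).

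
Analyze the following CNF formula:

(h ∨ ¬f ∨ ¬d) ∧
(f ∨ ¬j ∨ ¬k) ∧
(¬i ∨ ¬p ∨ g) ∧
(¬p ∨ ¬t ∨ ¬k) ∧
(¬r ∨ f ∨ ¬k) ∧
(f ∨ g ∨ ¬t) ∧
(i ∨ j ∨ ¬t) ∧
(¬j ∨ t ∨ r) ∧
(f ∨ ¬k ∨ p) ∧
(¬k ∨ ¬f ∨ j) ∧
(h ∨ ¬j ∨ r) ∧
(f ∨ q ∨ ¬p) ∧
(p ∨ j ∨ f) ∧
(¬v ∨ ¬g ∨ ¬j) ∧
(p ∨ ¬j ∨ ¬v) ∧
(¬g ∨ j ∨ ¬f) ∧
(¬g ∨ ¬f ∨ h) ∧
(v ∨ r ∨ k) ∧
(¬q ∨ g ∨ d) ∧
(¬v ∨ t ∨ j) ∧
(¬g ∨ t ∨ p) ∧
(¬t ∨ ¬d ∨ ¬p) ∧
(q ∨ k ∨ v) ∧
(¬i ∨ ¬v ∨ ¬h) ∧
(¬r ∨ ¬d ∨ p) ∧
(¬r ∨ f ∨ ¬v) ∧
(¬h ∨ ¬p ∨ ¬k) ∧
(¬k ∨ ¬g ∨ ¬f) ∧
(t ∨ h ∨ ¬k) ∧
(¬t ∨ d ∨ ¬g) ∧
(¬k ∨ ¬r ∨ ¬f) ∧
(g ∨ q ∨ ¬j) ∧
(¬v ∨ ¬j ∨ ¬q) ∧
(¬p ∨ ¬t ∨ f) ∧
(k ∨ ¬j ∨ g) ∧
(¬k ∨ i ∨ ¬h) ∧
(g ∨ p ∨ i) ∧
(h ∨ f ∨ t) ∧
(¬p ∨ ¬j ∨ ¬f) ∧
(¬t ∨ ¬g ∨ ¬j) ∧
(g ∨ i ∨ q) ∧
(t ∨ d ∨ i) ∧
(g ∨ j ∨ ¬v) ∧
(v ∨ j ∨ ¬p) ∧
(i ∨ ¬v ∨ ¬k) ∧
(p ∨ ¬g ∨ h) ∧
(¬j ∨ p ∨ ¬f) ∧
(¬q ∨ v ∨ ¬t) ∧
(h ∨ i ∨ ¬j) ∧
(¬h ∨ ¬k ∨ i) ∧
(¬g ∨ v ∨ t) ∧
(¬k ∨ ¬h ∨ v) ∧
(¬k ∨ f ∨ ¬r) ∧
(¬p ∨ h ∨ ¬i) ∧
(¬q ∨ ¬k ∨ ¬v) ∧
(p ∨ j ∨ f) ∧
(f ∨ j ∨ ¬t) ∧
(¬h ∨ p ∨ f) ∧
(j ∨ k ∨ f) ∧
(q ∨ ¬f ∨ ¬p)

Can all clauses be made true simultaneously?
No

No, the formula is not satisfiable.

No assignment of truth values to the variables can make all 60 clauses true simultaneously.

The formula is UNSAT (unsatisfiable).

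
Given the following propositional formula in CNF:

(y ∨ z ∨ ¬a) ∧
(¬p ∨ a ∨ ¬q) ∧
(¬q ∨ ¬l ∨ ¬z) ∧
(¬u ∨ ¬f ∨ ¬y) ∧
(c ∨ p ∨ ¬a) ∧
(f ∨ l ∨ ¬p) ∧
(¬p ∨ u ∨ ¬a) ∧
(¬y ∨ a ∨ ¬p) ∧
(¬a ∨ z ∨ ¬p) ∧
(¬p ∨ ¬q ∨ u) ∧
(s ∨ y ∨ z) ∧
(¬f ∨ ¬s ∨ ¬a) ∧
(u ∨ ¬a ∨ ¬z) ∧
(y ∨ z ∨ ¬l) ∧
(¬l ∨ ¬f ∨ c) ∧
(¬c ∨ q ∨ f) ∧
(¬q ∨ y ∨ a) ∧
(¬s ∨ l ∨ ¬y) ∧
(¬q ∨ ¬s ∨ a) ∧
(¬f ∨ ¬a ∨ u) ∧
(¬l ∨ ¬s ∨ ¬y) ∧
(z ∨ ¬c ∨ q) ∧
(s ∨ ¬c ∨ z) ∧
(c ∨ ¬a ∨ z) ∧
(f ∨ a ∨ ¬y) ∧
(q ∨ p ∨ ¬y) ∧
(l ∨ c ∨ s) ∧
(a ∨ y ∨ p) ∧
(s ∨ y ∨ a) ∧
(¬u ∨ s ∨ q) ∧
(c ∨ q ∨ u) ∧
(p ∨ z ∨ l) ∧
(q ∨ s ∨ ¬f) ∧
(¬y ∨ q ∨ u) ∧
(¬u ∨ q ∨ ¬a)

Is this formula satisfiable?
Yes

Yes, the formula is satisfiable.

One satisfying assignment is: y=True, u=True, s=False, c=True, z=True, a=True, q=True, p=False, f=False, l=False

Verification: With this assignment, all 35 clauses evaluate to true.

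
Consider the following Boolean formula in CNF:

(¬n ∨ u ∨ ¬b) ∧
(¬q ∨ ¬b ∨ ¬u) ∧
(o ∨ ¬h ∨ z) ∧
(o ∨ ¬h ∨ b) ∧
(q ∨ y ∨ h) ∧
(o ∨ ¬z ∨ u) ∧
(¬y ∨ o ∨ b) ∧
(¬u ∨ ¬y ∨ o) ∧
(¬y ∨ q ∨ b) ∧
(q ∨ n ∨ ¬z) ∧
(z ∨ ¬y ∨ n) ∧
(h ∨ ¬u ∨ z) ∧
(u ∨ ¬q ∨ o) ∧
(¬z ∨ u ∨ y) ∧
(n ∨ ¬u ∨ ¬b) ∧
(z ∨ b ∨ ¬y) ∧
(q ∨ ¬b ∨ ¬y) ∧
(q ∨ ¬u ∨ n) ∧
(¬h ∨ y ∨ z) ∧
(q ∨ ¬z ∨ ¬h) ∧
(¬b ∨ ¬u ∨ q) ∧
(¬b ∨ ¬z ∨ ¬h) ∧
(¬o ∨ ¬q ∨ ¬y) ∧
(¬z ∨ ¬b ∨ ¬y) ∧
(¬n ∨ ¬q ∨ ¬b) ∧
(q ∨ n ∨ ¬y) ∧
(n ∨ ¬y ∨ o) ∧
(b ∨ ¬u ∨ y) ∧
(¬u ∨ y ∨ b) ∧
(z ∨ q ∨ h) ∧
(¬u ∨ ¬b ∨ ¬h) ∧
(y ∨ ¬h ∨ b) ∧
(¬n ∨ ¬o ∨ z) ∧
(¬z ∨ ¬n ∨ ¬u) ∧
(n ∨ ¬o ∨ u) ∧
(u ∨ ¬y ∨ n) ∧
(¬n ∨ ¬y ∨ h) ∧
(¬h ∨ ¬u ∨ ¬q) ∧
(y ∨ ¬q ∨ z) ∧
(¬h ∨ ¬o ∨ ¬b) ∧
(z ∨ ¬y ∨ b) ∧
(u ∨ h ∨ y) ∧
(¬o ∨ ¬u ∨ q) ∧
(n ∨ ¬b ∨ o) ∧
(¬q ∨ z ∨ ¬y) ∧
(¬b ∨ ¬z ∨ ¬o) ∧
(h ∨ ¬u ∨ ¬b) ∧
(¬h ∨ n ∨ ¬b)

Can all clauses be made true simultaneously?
No

No, the formula is not satisfiable.

No assignment of truth values to the variables can make all 48 clauses true simultaneously.

The formula is UNSAT (unsatisfiable).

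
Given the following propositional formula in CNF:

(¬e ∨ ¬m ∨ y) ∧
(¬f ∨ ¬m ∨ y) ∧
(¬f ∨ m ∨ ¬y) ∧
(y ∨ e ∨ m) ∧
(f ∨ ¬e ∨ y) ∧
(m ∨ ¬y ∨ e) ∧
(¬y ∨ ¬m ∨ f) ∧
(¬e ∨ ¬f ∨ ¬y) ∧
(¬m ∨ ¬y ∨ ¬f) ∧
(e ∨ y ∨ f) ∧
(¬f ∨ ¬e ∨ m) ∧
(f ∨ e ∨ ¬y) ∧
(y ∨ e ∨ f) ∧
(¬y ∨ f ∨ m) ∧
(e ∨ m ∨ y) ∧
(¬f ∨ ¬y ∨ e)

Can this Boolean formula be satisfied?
No

No, the formula is not satisfiable.

No assignment of truth values to the variables can make all 16 clauses true simultaneously.

The formula is UNSAT (unsatisfiable).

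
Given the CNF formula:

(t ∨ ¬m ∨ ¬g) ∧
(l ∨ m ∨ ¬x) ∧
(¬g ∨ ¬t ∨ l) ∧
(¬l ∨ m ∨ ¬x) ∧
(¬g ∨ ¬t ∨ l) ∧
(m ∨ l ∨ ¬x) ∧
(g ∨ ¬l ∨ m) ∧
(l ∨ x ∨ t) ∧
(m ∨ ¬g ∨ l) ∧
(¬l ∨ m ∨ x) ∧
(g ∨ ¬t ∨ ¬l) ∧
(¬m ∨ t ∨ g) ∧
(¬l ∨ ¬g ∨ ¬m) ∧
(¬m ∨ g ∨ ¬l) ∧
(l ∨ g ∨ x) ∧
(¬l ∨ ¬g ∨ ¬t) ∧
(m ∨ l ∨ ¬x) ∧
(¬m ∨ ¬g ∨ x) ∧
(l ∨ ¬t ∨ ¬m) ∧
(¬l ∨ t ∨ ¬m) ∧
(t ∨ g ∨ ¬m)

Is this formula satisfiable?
No

No, the formula is not satisfiable.

No assignment of truth values to the variables can make all 21 clauses true simultaneously.

The formula is UNSAT (unsatisfiable).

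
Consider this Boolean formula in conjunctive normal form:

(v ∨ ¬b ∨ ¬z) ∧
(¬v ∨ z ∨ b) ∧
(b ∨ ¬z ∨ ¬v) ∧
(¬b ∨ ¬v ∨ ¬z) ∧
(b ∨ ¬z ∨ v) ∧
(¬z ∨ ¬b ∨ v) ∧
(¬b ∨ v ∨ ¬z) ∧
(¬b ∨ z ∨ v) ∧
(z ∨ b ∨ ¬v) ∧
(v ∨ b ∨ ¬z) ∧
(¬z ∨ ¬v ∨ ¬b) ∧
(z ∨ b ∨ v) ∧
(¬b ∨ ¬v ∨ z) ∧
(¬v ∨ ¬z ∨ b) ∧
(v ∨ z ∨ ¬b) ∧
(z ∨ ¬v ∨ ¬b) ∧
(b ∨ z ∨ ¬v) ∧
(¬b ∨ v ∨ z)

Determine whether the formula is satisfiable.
No

No, the formula is not satisfiable.

No assignment of truth values to the variables can make all 18 clauses true simultaneously.

The formula is UNSAT (unsatisfiable).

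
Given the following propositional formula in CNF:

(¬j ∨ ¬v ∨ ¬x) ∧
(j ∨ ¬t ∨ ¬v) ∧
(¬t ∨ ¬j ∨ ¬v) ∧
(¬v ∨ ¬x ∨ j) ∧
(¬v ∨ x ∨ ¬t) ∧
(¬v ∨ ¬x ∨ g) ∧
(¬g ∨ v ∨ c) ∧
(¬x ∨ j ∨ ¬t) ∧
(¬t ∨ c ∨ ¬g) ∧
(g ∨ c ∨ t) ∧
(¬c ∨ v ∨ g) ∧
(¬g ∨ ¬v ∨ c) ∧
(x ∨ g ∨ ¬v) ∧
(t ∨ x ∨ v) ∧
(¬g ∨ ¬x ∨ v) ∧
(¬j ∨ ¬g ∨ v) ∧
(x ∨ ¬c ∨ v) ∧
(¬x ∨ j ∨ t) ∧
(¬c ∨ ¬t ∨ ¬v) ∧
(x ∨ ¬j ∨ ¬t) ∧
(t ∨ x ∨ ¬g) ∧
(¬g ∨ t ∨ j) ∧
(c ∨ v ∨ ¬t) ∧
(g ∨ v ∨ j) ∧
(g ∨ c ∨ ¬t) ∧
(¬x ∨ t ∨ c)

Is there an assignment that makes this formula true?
No

No, the formula is not satisfiable.

No assignment of truth values to the variables can make all 26 clauses true simultaneously.

The formula is UNSAT (unsatisfiable).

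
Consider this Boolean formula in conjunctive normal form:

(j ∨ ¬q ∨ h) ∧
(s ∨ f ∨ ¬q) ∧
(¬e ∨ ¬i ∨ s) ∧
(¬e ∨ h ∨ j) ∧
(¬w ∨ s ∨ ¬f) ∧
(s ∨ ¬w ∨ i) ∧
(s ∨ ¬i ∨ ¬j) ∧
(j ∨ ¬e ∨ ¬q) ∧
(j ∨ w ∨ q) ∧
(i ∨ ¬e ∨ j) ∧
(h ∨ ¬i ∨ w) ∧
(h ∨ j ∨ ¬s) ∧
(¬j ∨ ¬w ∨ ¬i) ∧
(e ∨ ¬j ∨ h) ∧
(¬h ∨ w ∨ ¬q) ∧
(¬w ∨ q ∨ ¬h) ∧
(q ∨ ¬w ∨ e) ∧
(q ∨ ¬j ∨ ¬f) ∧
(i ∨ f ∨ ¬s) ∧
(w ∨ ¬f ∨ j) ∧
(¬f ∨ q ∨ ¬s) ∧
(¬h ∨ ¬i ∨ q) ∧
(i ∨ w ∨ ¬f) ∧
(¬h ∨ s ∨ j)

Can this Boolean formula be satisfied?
Yes

Yes, the formula is satisfiable.

One satisfying assignment is: q=False, e=False, s=False, f=False, h=True, j=True, i=False, w=False

Verification: With this assignment, all 24 clauses evaluate to true.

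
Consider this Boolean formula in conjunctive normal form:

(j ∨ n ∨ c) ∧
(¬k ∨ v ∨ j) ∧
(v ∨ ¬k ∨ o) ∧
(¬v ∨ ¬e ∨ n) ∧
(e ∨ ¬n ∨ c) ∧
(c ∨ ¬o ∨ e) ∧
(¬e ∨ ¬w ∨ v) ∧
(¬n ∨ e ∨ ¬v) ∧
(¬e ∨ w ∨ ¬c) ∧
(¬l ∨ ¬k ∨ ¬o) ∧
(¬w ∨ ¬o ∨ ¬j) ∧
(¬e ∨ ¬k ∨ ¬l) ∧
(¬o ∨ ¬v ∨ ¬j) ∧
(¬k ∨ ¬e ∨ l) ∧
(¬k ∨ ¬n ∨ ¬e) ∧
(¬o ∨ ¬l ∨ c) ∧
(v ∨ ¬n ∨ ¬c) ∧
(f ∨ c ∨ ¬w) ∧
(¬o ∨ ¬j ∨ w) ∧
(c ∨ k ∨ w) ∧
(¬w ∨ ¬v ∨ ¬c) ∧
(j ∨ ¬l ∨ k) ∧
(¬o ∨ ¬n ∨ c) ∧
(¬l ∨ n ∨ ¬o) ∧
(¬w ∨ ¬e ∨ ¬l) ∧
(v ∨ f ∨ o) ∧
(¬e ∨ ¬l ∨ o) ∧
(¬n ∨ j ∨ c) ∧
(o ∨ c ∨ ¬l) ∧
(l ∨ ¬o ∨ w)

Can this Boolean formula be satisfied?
Yes

Yes, the formula is satisfiable.

One satisfying assignment is: n=False, v=True, k=False, l=False, f=False, w=False, j=False, o=False, e=False, c=True

Verification: With this assignment, all 30 clauses evaluate to true.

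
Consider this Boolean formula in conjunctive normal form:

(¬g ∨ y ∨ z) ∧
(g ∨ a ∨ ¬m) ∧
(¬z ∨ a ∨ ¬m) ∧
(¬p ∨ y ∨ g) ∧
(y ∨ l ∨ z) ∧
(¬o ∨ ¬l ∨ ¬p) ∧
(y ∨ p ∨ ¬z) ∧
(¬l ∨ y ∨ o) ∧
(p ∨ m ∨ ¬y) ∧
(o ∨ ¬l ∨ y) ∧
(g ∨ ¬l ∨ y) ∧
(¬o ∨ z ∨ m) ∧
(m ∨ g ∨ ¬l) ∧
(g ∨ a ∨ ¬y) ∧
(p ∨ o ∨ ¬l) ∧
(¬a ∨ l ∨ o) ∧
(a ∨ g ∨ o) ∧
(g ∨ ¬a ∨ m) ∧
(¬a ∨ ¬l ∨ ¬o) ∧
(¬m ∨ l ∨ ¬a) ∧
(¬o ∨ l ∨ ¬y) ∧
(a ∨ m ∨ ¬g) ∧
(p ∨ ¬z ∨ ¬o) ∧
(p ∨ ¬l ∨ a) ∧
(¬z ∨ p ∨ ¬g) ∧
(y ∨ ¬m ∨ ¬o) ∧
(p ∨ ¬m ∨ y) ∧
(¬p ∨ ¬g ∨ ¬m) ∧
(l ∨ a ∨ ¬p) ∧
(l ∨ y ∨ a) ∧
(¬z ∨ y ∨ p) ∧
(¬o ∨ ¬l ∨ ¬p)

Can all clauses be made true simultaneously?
Yes

Yes, the formula is satisfiable.

One satisfying assignment is: z=False, g=True, p=False, y=True, l=False, m=True, o=False, a=False

Verification: With this assignment, all 32 clauses evaluate to true.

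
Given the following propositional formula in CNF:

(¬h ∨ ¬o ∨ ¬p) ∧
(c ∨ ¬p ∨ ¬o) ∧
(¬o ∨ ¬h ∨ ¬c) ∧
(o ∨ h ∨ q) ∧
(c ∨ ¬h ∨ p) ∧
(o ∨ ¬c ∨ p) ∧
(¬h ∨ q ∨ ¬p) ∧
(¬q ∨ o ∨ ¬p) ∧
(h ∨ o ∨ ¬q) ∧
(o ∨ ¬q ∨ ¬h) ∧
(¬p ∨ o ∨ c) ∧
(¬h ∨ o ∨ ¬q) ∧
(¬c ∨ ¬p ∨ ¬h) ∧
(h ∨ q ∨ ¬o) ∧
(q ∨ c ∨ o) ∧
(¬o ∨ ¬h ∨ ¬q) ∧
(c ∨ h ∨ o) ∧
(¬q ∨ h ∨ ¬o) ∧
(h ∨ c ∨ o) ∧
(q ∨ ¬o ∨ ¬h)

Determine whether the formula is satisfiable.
No

No, the formula is not satisfiable.

No assignment of truth values to the variables can make all 20 clauses true simultaneously.

The formula is UNSAT (unsatisfiable).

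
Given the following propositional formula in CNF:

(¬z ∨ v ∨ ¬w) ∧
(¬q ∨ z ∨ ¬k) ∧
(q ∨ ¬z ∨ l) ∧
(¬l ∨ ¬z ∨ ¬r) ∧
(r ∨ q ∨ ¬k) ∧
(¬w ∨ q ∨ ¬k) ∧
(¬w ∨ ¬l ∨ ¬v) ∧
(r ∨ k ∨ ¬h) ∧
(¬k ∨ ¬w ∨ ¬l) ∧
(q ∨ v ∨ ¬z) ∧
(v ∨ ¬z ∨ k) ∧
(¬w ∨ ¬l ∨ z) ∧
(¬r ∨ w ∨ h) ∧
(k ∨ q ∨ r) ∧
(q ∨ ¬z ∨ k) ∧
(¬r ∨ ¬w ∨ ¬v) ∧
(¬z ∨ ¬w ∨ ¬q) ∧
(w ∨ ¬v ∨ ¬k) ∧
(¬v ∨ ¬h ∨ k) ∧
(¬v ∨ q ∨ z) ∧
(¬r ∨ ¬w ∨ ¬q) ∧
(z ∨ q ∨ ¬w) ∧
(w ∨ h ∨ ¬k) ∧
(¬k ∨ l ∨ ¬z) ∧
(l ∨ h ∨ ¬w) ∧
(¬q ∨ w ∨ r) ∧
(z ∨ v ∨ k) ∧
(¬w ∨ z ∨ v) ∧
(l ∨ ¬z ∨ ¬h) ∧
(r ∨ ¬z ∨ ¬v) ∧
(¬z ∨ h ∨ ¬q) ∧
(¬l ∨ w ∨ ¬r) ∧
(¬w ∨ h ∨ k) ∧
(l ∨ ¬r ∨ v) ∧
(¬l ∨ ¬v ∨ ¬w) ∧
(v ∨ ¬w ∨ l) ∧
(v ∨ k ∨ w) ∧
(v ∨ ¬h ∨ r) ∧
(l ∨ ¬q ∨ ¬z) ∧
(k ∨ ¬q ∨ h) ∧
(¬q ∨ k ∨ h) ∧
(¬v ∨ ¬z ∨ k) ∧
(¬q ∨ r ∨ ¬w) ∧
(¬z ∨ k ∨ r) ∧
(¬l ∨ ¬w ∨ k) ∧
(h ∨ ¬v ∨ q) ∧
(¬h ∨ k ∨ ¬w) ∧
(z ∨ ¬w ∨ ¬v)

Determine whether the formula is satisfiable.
No

No, the formula is not satisfiable.

No assignment of truth values to the variables can make all 48 clauses true simultaneously.

The formula is UNSAT (unsatisfiable).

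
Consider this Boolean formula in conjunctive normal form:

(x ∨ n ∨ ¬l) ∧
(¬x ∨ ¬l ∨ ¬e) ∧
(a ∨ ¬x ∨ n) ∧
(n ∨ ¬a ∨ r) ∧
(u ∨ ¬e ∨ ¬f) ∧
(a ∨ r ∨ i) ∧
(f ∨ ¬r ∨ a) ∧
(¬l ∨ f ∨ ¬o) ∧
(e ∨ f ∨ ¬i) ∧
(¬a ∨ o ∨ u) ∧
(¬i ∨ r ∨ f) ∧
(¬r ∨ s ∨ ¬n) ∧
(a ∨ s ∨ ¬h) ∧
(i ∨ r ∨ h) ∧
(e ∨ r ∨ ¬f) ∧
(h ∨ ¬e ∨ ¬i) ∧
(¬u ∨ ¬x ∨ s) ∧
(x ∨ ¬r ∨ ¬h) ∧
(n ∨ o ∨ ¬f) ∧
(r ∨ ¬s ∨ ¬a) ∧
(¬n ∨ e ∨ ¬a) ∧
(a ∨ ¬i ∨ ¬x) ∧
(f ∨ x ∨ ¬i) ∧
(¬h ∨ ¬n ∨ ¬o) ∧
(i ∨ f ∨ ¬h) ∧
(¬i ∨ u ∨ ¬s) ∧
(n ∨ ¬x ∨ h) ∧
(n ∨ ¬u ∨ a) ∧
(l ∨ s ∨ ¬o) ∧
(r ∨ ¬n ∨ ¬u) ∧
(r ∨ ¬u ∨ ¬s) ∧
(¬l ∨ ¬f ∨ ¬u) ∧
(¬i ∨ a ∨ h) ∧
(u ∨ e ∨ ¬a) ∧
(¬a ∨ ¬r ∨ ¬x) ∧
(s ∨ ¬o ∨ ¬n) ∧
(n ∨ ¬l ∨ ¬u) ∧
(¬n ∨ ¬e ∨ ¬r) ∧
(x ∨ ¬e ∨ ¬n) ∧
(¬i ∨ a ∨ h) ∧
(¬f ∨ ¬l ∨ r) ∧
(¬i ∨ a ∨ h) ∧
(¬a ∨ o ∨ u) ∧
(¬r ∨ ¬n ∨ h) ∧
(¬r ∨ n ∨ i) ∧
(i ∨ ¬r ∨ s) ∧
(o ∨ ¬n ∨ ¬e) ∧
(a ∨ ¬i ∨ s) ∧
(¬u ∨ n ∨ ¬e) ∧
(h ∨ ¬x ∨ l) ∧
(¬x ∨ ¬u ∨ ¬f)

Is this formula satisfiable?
Yes

Yes, the formula is satisfiable.

One satisfying assignment is: x=True, i=False, r=True, e=False, l=False, h=True, s=True, o=False, n=True, u=False, a=False, f=True

Verification: With this assignment, all 51 clauses evaluate to true.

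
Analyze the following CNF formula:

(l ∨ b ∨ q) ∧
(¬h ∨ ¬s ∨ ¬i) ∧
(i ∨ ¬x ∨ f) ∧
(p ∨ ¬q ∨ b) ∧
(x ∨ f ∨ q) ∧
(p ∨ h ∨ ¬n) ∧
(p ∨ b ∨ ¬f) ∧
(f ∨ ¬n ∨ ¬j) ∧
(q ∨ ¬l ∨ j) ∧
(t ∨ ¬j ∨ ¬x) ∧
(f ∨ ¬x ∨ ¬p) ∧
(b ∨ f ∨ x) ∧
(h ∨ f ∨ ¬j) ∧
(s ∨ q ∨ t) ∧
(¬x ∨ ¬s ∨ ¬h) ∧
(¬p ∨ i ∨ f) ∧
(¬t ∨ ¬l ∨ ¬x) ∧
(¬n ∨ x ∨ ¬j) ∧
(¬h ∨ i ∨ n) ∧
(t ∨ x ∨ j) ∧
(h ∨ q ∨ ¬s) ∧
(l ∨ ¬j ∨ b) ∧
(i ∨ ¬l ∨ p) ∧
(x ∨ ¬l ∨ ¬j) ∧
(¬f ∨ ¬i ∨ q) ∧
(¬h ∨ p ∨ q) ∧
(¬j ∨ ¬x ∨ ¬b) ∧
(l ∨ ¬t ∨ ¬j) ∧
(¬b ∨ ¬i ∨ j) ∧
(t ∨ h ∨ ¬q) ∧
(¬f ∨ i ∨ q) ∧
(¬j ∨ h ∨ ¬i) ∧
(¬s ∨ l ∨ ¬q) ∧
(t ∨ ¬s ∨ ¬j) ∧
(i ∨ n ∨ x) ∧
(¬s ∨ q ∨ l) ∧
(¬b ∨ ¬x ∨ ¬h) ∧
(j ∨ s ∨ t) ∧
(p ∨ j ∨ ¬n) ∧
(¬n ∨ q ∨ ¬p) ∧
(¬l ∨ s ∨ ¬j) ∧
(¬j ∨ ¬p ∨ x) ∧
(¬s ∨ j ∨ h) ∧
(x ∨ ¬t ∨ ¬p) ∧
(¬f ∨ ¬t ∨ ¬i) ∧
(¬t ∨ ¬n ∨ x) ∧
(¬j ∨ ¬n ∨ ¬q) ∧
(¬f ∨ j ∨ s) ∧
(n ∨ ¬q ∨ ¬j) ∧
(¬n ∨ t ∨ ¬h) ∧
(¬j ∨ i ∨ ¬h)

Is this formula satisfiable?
No

No, the formula is not satisfiable.

No assignment of truth values to the variables can make all 51 clauses true simultaneously.

The formula is UNSAT (unsatisfiable).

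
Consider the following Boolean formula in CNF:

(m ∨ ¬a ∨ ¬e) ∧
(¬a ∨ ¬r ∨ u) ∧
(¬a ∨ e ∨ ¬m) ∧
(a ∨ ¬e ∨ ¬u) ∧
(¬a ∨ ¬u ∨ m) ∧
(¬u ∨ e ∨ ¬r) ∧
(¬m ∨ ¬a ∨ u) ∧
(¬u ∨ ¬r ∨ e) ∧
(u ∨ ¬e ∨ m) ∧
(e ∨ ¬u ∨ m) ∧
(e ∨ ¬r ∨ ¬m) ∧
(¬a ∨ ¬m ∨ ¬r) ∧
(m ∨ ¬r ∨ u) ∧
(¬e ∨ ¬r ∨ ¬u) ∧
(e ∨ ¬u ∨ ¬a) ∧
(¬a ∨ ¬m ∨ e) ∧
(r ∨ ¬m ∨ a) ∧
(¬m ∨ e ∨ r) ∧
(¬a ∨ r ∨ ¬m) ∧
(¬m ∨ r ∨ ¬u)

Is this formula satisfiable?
Yes

Yes, the formula is satisfiable.

One satisfying assignment is: u=False, r=False, a=False, e=False, m=False

Verification: With this assignment, all 20 clauses evaluate to true.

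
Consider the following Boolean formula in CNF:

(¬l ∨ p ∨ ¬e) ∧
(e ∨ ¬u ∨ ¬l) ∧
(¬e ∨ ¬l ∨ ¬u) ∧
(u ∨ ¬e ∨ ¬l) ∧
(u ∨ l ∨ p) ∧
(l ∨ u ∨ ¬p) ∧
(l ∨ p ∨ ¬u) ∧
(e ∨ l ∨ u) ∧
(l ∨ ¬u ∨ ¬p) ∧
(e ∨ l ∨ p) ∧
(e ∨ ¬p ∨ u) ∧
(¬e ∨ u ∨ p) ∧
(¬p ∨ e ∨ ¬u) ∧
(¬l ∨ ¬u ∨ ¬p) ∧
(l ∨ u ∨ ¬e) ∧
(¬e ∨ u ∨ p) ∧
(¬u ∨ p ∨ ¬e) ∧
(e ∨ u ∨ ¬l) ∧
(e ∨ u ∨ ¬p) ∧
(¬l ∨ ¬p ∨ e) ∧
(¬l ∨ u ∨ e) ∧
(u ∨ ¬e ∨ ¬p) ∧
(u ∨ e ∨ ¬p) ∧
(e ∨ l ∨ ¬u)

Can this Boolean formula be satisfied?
No

No, the formula is not satisfiable.

No assignment of truth values to the variables can make all 24 clauses true simultaneously.

The formula is UNSAT (unsatisfiable).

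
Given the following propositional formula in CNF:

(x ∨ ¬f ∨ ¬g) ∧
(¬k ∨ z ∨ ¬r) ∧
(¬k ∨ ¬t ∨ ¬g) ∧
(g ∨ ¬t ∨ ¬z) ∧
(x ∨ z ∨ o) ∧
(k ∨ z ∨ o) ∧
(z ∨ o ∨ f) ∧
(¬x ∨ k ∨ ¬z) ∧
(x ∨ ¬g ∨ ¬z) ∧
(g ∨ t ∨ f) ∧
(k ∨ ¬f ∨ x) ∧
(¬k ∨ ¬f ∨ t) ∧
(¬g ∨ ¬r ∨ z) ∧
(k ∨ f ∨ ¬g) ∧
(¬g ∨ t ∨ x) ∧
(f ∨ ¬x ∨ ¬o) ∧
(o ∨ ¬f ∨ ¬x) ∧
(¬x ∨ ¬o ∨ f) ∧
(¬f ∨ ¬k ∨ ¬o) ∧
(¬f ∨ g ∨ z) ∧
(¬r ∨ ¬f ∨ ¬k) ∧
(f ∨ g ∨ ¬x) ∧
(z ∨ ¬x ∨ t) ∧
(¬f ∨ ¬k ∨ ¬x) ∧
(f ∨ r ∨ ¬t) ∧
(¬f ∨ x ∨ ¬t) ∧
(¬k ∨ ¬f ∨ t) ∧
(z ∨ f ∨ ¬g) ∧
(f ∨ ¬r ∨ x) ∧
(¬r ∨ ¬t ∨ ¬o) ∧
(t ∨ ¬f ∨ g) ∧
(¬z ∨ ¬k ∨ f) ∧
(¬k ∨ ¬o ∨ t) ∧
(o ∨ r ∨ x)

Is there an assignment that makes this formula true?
Yes

Yes, the formula is satisfiable.

One satisfying assignment is: z=False, k=False, o=True, x=True, t=True, g=True, r=False, f=True

Verification: With this assignment, all 34 clauses evaluate to true.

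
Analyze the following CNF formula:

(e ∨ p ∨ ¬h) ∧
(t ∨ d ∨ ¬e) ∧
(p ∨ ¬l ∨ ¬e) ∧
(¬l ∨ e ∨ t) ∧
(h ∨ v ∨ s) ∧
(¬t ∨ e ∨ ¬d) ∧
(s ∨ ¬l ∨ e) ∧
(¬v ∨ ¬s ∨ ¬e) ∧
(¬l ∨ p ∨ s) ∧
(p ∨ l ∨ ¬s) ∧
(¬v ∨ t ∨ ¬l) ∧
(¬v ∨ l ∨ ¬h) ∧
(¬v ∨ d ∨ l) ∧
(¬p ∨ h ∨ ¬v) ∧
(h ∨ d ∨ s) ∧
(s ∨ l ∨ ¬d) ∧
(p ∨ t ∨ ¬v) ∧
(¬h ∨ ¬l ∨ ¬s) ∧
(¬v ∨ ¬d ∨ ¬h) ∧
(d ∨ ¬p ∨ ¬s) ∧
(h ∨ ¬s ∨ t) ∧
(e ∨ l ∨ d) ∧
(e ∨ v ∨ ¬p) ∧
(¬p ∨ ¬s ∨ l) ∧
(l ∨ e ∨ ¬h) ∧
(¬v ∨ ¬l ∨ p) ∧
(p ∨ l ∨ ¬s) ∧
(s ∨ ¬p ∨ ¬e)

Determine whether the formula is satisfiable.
Yes

Yes, the formula is satisfiable.

One satisfying assignment is: h=True, d=False, p=False, l=False, t=True, e=True, v=False, s=False

Verification: With this assignment, all 28 clauses evaluate to true.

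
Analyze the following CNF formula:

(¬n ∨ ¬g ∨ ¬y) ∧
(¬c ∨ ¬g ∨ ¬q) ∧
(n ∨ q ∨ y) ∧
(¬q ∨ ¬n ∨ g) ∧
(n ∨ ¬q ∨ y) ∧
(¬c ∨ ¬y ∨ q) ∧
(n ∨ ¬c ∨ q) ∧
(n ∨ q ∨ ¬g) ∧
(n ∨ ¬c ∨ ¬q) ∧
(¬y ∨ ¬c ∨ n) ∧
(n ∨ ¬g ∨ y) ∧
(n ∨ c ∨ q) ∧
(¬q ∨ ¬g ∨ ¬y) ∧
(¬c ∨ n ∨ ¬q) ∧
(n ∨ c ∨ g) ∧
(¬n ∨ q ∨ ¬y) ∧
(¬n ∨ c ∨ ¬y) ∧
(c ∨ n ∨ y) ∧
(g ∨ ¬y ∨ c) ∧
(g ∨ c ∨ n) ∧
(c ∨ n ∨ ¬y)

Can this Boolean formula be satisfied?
Yes

Yes, the formula is satisfiable.

One satisfying assignment is: y=False, q=False, g=False, n=True, c=False

Verification: With this assignment, all 21 clauses evaluate to true.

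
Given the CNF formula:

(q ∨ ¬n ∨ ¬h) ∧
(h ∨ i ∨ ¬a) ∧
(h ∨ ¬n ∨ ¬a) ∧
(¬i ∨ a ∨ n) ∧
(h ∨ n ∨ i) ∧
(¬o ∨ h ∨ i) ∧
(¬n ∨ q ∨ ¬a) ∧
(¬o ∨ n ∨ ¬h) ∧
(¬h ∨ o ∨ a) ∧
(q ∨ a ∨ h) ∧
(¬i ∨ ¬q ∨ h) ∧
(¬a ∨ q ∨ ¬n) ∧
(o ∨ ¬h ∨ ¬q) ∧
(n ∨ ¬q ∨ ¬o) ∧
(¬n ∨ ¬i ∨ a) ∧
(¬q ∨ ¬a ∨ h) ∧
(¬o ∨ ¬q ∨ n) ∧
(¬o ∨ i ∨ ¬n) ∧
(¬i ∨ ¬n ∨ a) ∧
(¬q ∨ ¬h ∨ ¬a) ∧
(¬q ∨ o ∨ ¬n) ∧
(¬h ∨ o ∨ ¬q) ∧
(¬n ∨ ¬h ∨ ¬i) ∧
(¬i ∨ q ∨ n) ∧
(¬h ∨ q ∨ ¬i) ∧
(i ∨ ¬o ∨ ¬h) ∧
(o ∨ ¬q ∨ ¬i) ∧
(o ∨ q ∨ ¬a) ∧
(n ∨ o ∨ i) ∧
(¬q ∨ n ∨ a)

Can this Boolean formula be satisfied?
No

No, the formula is not satisfiable.

No assignment of truth values to the variables can make all 30 clauses true simultaneously.

The formula is UNSAT (unsatisfiable).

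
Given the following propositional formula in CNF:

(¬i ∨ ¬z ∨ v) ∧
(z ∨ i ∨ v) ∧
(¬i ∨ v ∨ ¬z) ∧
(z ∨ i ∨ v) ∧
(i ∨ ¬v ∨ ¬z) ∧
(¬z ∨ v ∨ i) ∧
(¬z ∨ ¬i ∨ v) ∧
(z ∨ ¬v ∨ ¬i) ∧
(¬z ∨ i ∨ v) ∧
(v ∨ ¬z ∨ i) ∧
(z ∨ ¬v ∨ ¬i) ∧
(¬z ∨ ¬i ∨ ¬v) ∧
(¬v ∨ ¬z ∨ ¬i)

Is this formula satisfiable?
Yes

Yes, the formula is satisfiable.

One satisfying assignment is: v=False, z=False, i=True

Verification: With this assignment, all 13 clauses evaluate to true.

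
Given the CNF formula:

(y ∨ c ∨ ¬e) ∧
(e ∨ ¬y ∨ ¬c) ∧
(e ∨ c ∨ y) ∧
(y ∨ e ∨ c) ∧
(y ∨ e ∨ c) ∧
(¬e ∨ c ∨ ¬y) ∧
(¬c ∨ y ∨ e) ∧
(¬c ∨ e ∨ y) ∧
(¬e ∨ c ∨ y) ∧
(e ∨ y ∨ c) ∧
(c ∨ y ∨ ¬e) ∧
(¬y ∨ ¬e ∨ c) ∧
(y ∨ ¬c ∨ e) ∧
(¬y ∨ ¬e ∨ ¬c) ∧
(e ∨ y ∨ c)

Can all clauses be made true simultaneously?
Yes

Yes, the formula is satisfiable.

One satisfying assignment is: c=True, e=True, y=False

Verification: With this assignment, all 15 clauses evaluate to true.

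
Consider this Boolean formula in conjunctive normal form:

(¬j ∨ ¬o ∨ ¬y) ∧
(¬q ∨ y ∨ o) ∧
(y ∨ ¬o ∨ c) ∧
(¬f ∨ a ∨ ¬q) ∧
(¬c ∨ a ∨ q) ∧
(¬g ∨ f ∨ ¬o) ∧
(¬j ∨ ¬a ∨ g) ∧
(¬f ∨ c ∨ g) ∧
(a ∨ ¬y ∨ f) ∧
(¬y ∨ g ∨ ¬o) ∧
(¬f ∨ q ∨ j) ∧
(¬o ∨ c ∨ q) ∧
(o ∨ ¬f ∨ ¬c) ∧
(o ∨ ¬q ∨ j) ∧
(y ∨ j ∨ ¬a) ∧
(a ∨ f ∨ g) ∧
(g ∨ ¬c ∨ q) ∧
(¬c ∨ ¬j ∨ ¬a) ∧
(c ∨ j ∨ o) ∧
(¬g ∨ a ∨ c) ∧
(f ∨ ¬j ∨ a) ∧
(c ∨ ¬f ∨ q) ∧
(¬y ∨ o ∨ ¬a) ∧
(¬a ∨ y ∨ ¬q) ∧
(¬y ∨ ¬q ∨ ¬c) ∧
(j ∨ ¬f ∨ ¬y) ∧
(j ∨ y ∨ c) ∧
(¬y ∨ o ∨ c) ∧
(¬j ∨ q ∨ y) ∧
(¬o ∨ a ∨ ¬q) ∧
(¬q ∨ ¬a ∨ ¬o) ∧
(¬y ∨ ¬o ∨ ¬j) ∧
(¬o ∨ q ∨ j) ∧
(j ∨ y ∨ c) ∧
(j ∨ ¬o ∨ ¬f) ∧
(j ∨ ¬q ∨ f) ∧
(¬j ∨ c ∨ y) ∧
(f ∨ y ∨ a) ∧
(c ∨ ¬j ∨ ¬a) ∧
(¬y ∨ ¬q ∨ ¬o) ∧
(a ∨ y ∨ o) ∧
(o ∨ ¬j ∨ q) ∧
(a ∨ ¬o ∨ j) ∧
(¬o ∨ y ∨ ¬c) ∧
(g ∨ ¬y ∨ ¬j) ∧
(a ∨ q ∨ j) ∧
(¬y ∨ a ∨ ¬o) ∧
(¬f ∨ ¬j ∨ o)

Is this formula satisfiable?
No

No, the formula is not satisfiable.

No assignment of truth values to the variables can make all 48 clauses true simultaneously.

The formula is UNSAT (unsatisfiable).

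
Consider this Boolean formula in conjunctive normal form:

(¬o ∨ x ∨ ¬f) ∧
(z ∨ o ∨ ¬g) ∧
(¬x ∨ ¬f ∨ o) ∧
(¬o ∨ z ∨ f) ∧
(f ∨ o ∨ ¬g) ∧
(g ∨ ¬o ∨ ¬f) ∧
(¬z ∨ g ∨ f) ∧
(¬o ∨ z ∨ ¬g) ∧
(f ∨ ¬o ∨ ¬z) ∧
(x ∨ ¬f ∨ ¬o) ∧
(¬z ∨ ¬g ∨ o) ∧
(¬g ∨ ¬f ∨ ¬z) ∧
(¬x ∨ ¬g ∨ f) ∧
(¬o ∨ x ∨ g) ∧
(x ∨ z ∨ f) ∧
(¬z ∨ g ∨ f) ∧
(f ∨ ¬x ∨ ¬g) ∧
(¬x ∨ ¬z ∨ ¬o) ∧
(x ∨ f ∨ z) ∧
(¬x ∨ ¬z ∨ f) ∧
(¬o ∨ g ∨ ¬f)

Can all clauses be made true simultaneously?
Yes

Yes, the formula is satisfiable.

One satisfying assignment is: f=True, x=False, z=False, g=False, o=False

Verification: With this assignment, all 21 clauses evaluate to true.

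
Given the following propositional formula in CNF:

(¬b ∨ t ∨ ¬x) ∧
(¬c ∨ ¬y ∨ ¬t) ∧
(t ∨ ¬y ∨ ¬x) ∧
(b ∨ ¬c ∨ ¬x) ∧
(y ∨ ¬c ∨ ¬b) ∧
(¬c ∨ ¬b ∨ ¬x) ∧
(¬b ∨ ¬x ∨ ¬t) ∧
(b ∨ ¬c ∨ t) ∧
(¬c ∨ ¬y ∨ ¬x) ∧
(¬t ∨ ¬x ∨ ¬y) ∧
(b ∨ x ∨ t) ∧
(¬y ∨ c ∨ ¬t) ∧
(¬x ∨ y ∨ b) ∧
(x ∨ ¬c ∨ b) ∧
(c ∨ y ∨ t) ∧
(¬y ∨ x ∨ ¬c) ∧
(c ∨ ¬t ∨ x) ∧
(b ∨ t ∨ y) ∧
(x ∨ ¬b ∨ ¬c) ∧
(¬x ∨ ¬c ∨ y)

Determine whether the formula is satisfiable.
Yes

Yes, the formula is satisfiable.

One satisfying assignment is: c=False, t=False, y=True, x=False, b=True

Verification: With this assignment, all 20 clauses evaluate to true.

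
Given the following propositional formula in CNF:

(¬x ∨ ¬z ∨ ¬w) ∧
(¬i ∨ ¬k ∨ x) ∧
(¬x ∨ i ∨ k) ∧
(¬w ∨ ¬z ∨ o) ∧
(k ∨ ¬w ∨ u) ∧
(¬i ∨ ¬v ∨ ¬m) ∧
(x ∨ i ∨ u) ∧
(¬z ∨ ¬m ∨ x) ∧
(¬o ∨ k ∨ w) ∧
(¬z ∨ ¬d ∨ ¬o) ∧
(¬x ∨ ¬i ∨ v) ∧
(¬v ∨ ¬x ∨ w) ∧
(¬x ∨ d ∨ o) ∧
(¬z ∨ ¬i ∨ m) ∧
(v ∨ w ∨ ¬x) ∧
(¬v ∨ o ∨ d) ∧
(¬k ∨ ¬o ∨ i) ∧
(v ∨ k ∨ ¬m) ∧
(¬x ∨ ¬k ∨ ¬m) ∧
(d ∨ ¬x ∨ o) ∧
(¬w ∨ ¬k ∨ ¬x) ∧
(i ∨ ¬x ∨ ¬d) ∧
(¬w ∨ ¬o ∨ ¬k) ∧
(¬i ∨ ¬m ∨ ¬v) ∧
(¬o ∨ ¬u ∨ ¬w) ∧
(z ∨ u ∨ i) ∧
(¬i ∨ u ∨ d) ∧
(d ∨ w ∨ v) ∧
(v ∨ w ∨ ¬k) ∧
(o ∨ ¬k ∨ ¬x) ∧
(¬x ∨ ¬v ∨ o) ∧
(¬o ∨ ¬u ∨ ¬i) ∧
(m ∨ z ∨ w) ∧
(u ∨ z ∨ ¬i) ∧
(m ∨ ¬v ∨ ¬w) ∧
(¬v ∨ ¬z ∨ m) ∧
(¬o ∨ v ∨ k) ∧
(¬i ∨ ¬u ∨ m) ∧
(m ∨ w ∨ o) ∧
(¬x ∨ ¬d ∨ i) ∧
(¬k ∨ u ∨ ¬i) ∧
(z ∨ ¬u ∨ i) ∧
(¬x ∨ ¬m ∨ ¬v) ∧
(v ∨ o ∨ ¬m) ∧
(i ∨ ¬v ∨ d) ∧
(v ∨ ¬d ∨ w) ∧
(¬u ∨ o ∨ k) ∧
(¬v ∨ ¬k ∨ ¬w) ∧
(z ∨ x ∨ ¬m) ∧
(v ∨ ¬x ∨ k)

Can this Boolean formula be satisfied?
No

No, the formula is not satisfiable.

No assignment of truth values to the variables can make all 50 clauses true simultaneously.

The formula is UNSAT (unsatisfiable).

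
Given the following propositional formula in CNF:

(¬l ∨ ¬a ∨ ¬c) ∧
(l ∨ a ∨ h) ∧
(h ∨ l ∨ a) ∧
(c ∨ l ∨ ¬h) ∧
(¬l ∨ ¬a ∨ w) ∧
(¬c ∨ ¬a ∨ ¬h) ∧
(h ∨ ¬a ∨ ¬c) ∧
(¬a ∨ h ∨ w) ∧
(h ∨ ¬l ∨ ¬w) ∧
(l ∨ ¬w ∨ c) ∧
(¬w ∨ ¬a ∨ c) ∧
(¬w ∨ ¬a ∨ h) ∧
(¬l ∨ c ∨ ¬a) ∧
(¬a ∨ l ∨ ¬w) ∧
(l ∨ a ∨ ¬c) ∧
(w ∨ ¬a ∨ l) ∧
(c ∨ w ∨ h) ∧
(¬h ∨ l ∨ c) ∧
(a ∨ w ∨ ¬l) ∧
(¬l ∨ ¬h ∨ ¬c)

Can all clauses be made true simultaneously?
Yes

Yes, the formula is satisfiable.

One satisfying assignment is: w=True, a=False, c=False, l=True, h=True

Verification: With this assignment, all 20 clauses evaluate to true.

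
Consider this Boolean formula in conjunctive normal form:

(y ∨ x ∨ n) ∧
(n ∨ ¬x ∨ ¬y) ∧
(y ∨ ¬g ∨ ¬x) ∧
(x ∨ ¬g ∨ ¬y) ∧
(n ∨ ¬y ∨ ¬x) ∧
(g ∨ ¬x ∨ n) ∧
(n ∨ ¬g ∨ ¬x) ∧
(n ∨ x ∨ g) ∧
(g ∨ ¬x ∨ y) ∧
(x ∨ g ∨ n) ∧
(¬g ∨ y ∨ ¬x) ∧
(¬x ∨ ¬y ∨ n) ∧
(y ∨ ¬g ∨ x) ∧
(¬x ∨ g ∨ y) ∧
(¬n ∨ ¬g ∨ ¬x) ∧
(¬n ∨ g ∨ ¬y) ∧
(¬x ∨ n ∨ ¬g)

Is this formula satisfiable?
Yes

Yes, the formula is satisfiable.

One satisfying assignment is: n=True, y=False, x=False, g=False

Verification: With this assignment, all 17 clauses evaluate to true.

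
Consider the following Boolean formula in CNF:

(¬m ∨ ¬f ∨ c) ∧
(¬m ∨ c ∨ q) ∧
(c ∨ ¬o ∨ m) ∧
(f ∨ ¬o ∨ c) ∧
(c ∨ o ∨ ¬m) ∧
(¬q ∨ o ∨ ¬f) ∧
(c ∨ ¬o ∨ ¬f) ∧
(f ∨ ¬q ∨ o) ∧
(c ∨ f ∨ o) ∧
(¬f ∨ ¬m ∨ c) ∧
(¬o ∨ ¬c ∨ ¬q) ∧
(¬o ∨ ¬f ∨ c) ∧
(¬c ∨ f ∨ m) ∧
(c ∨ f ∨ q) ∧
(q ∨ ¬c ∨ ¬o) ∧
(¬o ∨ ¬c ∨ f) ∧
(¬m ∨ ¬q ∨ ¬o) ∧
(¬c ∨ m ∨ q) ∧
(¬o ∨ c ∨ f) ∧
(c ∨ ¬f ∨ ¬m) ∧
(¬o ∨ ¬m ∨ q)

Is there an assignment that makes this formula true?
Yes

Yes, the formula is satisfiable.

One satisfying assignment is: f=False, q=False, c=True, m=True, o=False

Verification: With this assignment, all 21 clauses evaluate to true.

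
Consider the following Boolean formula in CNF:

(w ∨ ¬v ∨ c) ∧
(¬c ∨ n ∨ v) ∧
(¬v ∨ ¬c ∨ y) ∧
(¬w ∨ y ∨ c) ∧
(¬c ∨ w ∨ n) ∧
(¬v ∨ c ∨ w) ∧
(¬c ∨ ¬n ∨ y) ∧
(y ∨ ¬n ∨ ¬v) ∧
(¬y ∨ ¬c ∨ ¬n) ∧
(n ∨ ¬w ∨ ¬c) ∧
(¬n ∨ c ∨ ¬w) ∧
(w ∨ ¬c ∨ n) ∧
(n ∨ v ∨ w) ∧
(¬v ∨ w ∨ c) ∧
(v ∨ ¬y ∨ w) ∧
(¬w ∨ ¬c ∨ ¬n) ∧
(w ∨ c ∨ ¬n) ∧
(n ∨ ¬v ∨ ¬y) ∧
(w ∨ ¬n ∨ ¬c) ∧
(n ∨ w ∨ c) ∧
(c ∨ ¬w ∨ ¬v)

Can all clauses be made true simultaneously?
Yes

Yes, the formula is satisfiable.

One satisfying assignment is: c=False, v=False, n=False, y=True, w=True

Verification: With this assignment, all 21 clauses evaluate to true.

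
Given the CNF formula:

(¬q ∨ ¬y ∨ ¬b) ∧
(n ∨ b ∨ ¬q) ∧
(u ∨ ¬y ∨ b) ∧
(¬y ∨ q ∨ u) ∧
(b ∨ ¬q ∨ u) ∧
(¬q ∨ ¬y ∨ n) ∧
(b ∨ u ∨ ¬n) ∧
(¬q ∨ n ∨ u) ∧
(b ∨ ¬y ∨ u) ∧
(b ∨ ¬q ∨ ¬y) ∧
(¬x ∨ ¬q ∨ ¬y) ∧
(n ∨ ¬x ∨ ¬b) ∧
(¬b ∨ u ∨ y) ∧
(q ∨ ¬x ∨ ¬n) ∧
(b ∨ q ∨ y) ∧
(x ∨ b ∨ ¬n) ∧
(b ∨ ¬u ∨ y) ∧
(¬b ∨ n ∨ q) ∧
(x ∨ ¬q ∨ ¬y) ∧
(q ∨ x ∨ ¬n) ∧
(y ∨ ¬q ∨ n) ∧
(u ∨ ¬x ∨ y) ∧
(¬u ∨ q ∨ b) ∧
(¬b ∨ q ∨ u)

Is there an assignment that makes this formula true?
Yes

Yes, the formula is satisfiable.

One satisfying assignment is: y=False, u=True, q=True, b=True, x=False, n=True

Verification: With this assignment, all 24 clauses evaluate to true.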